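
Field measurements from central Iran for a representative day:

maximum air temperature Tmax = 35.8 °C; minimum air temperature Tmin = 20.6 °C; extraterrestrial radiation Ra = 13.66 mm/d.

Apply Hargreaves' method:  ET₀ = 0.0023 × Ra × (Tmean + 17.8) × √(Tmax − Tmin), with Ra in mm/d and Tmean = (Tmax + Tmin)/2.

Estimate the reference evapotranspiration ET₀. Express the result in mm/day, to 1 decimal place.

5.6 mm/day

Tmean = (35.8 + 20.6)/2 = 28.20 °C
ET₀ = 0.0023 × 13.66 × (28.20 + 17.8) × √15.2 = 0.0023 × 13.66 × 46.00 × 3.8987 = 5.6345 mm/d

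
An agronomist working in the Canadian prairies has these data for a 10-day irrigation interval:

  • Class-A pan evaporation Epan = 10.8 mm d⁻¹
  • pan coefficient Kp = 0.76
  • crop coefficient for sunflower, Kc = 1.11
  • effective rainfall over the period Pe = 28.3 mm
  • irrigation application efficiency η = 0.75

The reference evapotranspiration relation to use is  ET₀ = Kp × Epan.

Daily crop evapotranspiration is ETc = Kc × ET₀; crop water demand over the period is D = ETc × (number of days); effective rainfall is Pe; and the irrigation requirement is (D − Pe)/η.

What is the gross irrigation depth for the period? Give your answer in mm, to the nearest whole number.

84 mm

ET₀ = 0.76 × 10.8 = 8.2080 mm/d
ETc = Kc × ET₀ = 1.11 × 8.2080 = 9.1109 mm/d
Crop demand D = ETc × 10 d = 9.1109 × 10 = 91.109 mm
D − Pe = 91.109 − 28.3 = 62.809 mm
Gross irrigation = 62.809 / 0.75 = 83.745 mm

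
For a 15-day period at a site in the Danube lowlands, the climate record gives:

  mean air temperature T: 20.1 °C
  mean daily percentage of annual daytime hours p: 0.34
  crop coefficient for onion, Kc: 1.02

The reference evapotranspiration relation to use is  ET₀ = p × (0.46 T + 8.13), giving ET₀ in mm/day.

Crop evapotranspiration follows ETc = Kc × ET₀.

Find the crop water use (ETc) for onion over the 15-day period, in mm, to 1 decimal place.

90.4 mm

ET₀ = 0.34 × (0.46 × 20.1 + 8.13) = 0.34 × 17.376 = 5.9078 mm/d
ETc = Kc × ET₀ = 1.02 × 5.9078 = 6.0260 mm/d
Over 15 days: 6.0260 × 15 = 90.390 mm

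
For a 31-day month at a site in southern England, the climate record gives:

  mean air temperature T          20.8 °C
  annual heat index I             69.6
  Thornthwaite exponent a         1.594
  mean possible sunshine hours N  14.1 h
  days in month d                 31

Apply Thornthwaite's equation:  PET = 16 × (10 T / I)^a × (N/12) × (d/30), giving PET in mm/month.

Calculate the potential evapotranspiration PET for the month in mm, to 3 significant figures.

111 mm

10T/I = 10 × 20.8 / 69.6 = 2.9885
(10T/I)^a = 2.9885^1.594 = 5.7263
Uncorrected PET = 16 × 5.7263 = 91.621 mm
Correction = (N/12)(d/30) = (14.1/12)(31/30) = 1.2142
PET = 91.621 × 1.2142 = 111.246 mm/month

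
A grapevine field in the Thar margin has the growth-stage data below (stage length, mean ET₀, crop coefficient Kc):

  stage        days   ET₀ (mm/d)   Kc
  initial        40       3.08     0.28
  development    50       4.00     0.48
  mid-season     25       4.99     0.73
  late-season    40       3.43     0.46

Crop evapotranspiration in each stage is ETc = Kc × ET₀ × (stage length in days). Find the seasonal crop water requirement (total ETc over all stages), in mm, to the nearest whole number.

285 mm

initial: 0.28 × 3.08 × 40 = 34.50 mm
development: 0.48 × 4.00 × 50 = 96.00 mm
mid-season: 0.73 × 4.99 × 25 = 91.07 mm
late-season: 0.46 × 3.43 × 40 = 63.11 mm
Seasonal total = 284.68 mm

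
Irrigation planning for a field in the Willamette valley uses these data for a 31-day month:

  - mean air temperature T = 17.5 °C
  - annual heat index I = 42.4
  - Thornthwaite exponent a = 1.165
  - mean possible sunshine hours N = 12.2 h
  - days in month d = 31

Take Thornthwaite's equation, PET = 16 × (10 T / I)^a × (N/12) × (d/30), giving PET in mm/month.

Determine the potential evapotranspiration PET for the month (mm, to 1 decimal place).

87.7 mm

10T/I = 10 × 17.5 / 42.4 = 4.1274
(10T/I)^a = 4.1274^1.165 = 5.2151
Uncorrected PET = 16 × 5.2151 = 83.442 mm
Correction = (N/12)(d/30) = (12.2/12)(31/30) = 1.0506
PET = 83.442 × 1.0506 = 87.664 mm/month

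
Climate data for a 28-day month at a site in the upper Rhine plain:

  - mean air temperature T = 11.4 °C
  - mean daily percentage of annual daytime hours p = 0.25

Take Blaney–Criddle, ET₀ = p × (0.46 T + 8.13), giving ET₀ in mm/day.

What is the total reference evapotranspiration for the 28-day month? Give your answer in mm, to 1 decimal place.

ET₀ = 0.25 × (0.46 × 11.4 + 8.13) = 0.25 × 13.374 = 3.3435 mm/d
Monthly total = 3.3435 × 28 = 93.618 mm

93.6 mm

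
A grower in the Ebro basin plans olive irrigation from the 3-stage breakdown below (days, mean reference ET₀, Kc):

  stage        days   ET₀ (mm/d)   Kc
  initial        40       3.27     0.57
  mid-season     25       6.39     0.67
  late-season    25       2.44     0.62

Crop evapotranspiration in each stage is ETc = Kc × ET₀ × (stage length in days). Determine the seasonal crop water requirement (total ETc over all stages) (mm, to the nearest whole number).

initial: 0.57 × 3.27 × 40 = 74.56 mm
mid-season: 0.67 × 6.39 × 25 = 107.03 mm
late-season: 0.62 × 2.44 × 25 = 37.82 mm
Seasonal total = 219.41 mm

219 mm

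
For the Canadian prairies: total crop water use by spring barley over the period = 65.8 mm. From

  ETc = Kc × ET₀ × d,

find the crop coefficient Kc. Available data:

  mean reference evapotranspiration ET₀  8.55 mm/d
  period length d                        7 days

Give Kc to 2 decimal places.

1.10

ETc = Kc × ET₀ × d  ⇒  Kc = ETc / (ET₀ × d)
Kc = 65.8 / (8.55 × 7) = 65.8 / 59.85 = 1.0994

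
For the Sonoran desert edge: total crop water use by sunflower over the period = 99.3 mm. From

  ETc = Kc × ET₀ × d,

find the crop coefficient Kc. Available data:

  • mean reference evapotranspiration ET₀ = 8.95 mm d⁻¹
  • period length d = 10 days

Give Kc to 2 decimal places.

1.11

ETc = Kc × ET₀ × d  ⇒  Kc = ETc / (ET₀ × d)
Kc = 99.3 / (8.95 × 10) = 99.3 / 89.50 = 1.1095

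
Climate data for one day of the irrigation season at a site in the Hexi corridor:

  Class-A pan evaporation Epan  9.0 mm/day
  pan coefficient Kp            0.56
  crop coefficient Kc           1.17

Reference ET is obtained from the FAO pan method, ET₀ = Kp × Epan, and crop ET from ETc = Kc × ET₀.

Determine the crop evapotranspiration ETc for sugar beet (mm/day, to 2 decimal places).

ET₀ = 0.56 × 9.0 = 5.0400 mm/d
ETc = Kc × ET₀ = 1.17 × 5.0400 = 5.8968 mm/d

5.90 mm/day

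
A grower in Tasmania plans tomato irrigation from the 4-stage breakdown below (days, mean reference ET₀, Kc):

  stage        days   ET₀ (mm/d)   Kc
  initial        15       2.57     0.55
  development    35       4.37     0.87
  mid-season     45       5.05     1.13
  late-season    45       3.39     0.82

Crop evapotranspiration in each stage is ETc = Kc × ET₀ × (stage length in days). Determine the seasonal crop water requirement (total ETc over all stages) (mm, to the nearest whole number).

536 mm

initial: 0.55 × 2.57 × 15 = 21.20 mm
development: 0.87 × 4.37 × 35 = 133.07 mm
mid-season: 1.13 × 5.05 × 45 = 256.79 mm
late-season: 0.82 × 3.39 × 45 = 125.09 mm
Seasonal total = 536.15 mm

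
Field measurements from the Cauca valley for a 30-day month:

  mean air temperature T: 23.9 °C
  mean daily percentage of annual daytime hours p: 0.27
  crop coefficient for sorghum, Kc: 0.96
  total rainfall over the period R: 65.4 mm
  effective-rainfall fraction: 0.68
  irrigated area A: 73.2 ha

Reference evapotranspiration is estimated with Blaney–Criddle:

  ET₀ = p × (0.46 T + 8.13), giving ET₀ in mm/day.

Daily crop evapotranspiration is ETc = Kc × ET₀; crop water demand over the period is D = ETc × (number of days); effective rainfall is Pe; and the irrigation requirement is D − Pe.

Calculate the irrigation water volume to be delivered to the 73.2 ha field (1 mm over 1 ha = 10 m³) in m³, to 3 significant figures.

ET₀ = 0.27 × (0.46 × 23.9 + 8.13) = 0.27 × 19.124 = 5.1635 mm/d
ETc = Kc × ET₀ = 0.96 × 5.1635 = 4.9570 mm/d
Crop demand D = ETc × 30 d = 4.9570 × 30 = 148.710 mm
Pe = 0.68 × 65.4 = 44.472 mm
D − Pe = 148.710 − 44.472 = 104.238 mm
Volume = 104.238 mm × 73.2 ha × 10 = 76302.2 m³

76300 m³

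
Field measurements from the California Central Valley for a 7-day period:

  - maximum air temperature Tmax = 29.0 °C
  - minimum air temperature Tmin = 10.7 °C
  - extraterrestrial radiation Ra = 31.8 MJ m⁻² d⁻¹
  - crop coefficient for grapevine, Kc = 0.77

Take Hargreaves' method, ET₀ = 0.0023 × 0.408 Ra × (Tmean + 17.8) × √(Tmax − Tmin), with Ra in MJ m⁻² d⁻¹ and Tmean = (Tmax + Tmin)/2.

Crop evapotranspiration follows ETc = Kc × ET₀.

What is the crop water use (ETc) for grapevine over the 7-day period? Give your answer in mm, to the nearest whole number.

Tmean = (29.0 + 10.7)/2 = 19.85 °C
0.408 Ra = 0.408 × 31.8 = 12.9744 mm/d equivalent
ET₀ = 0.0023 × 12.9744 × (19.85 + 17.8) × √18.3 = 0.0023 × 12.9744 × 37.65 × 4.2778 = 4.8062 mm/d
ETc = Kc × ET₀ = 0.77 × 4.8062 = 3.7008 mm/d
Over 7 days: 3.7008 × 7 = 25.906 mm

26 mm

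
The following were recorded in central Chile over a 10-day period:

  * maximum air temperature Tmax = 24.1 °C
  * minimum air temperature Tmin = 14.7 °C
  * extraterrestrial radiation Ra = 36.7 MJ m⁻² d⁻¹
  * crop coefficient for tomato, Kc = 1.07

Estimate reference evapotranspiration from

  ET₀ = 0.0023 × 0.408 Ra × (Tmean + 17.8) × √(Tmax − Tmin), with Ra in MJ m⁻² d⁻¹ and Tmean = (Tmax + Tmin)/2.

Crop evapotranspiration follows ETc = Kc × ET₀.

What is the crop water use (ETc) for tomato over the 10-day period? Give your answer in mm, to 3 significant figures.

Tmean = (24.1 + 14.7)/2 = 19.40 °C
0.408 Ra = 0.408 × 36.7 = 14.9736 mm/d equivalent
ET₀ = 0.0023 × 14.9736 × (19.40 + 17.8) × √9.4 = 0.0023 × 14.9736 × 37.20 × 3.0659 = 3.9279 mm/d
ETc = Kc × ET₀ = 1.07 × 3.9279 = 4.2029 mm/d
Over 10 days: 4.2029 × 10 = 42.029 mm

42.0 mm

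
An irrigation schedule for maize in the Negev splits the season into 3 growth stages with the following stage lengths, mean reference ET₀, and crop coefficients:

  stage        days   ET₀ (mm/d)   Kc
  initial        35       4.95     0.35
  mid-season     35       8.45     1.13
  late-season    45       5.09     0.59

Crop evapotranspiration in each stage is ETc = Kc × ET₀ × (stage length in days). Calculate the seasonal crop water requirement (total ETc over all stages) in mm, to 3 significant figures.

initial: 0.35 × 4.95 × 35 = 60.64 mm
mid-season: 1.13 × 8.45 × 35 = 334.20 mm
late-season: 0.59 × 5.09 × 45 = 135.14 mm
Seasonal total = 529.98 mm

530 mm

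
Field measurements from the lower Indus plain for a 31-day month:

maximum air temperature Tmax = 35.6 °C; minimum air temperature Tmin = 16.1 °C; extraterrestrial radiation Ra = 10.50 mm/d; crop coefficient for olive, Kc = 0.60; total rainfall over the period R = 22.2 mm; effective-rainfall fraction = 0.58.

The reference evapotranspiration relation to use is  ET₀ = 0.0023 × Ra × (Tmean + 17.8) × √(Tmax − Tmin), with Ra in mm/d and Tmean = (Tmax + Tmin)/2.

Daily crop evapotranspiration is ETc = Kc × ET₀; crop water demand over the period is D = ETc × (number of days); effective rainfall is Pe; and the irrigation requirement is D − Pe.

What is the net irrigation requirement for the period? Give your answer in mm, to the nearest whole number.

74 mm

Tmean = (35.6 + 16.1)/2 = 25.85 °C
ET₀ = 0.0023 × 10.50 × (25.85 + 17.8) × √19.5 = 0.0023 × 10.50 × 43.65 × 4.4159 = 4.6550 mm/d
ETc = Kc × ET₀ = 0.60 × 4.6550 = 2.7930 mm/d
Crop demand D = ETc × 31 d = 2.7930 × 31 = 86.583 mm
Pe = 0.58 × 22.2 = 12.876 mm
D − Pe = 86.583 − 12.876 = 73.707 mm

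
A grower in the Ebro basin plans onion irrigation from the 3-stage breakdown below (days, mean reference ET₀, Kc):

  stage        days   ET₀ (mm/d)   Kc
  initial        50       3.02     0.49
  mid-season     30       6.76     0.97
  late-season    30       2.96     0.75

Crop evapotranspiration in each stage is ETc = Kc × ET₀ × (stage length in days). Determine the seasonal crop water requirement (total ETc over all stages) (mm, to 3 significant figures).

initial: 0.49 × 3.02 × 50 = 73.99 mm
mid-season: 0.97 × 6.76 × 30 = 196.72 mm
late-season: 0.75 × 2.96 × 30 = 66.60 mm
Seasonal total = 337.31 mm

337 mm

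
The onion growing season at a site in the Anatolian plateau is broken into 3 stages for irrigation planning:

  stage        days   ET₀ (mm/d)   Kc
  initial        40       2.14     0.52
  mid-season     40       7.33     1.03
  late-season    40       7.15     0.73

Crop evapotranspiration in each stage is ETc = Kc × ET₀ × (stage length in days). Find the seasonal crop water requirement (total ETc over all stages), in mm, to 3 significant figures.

initial: 0.52 × 2.14 × 40 = 44.51 mm
mid-season: 1.03 × 7.33 × 40 = 302.00 mm
late-season: 0.73 × 7.15 × 40 = 208.78 mm
Seasonal total = 555.29 mm

555 mm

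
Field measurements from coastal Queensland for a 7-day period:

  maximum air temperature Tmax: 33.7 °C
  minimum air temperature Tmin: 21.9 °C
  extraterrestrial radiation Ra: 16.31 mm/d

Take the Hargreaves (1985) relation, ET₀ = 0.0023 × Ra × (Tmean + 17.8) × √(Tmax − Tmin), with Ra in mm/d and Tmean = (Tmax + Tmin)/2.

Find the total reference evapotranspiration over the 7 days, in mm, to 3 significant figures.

Tmean = (33.7 + 21.9)/2 = 27.80 °C
ET₀ = 0.0023 × 16.31 × (27.80 + 17.8) × √11.8 = 0.0023 × 16.31 × 45.60 × 3.4351 = 5.8761 mm/d
Over 7 days: 5.8761 × 7 = 41.133 mm

41.1 mm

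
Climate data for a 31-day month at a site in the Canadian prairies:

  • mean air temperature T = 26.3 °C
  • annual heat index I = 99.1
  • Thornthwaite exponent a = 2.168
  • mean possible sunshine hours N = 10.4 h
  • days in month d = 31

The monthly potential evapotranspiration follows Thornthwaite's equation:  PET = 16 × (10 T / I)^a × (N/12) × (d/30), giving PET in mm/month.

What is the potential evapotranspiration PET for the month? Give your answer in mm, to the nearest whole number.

119 mm

10T/I = 10 × 26.3 / 99.1 = 2.6539
(10T/I)^a = 2.6539^2.168 = 8.2982
Uncorrected PET = 16 × 8.2982 = 132.771 mm
Correction = (N/12)(d/30) = (10.4/12)(31/30) = 0.8956
PET = 132.771 × 0.8956 = 118.910 mm/month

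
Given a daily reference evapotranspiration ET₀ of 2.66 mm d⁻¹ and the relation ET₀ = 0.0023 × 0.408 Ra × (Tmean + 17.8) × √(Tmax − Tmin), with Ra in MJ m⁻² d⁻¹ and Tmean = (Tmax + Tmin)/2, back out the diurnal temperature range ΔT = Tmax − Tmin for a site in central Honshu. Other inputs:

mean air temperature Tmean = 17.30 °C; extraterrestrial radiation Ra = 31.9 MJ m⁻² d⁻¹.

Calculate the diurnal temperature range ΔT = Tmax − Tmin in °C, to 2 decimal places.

√ΔT = ET₀ / [0.0023 × 0.408 × Ra × (Tmean+17.8)] = 2.66 / (0.0023 × 13.0152 × 35.10) = 2.5316
ΔT = 2.5316² = 6.409 °C

6.41 °C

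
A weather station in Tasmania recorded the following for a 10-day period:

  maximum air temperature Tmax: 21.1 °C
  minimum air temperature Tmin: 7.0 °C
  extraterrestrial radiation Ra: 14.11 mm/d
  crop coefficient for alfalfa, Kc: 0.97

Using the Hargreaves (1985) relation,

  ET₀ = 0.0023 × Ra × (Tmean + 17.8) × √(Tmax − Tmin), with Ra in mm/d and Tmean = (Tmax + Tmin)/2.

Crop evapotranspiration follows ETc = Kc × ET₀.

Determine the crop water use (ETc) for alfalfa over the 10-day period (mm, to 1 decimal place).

Tmean = (21.1 + 7.0)/2 = 14.05 °C
ET₀ = 0.0023 × 14.11 × (14.05 + 17.8) × √14.1 = 0.0023 × 14.11 × 31.85 × 3.7550 = 3.8813 mm/d
ETc = Kc × ET₀ = 0.97 × 3.8813 = 3.7649 mm/d
Over 10 days: 3.7649 × 10 = 37.649 mm

37.6 mm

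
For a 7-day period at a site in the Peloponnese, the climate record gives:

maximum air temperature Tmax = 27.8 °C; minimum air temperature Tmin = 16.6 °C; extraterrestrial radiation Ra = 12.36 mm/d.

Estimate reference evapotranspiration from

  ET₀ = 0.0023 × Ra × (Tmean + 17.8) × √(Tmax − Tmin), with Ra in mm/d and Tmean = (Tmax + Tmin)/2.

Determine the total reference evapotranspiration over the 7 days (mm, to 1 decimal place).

26.6 mm

Tmean = (27.8 + 16.6)/2 = 22.20 °C
ET₀ = 0.0023 × 12.36 × (22.20 + 17.8) × √11.2 = 0.0023 × 12.36 × 40.00 × 3.3466 = 3.8055 mm/d
Over 7 days: 3.8055 × 7 = 26.639 mm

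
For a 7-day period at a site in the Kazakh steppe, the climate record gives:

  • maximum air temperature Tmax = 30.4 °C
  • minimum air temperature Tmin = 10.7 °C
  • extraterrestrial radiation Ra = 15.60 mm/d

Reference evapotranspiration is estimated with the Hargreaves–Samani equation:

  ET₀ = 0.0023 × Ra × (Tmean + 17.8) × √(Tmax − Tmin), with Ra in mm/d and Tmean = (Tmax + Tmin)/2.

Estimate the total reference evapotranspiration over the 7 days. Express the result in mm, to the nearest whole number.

43 mm

Tmean = (30.4 + 10.7)/2 = 20.55 °C
ET₀ = 0.0023 × 15.60 × (20.55 + 17.8) × √19.7 = 0.0023 × 15.60 × 38.35 × 4.4385 = 6.1074 mm/d
Over 7 days: 6.1074 × 7 = 42.752 mm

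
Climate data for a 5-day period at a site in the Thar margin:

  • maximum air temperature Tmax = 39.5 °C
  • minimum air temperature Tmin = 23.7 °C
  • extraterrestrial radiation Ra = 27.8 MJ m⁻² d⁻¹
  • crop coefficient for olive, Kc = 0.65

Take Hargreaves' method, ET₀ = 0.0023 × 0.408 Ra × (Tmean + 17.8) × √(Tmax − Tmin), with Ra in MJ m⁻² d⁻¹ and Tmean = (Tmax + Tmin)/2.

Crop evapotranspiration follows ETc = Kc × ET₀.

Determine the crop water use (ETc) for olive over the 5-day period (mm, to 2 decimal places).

Tmean = (39.5 + 23.7)/2 = 31.60 °C
0.408 Ra = 0.408 × 27.8 = 11.3424 mm/d equivalent
ET₀ = 0.0023 × 11.3424 × (31.60 + 17.8) × √15.8 = 0.0023 × 11.3424 × 49.40 × 3.9749 = 5.1225 mm/d
ETc = Kc × ET₀ = 0.65 × 5.1225 = 3.3296 mm/d
Over 5 days: 3.3296 × 5 = 16.648 mm

16.65 mm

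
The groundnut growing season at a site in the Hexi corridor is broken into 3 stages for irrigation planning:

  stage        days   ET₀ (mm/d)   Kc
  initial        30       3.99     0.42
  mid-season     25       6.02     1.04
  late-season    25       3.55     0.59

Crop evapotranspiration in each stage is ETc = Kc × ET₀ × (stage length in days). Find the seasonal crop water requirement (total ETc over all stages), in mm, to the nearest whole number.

259 mm

initial: 0.42 × 3.99 × 30 = 50.27 mm
mid-season: 1.04 × 6.02 × 25 = 156.52 mm
late-season: 0.59 × 3.55 × 25 = 52.36 mm
Seasonal total = 259.15 mm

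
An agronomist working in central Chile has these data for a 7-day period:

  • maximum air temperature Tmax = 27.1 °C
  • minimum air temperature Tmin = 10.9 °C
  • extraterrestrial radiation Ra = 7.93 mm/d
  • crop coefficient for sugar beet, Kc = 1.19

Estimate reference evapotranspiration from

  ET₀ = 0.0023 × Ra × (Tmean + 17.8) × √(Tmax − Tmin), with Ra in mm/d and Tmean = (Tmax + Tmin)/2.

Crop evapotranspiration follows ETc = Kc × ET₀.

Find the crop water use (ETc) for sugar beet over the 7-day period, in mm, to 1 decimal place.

Tmean = (27.1 + 10.9)/2 = 19.00 °C
ET₀ = 0.0023 × 7.93 × (19.00 + 17.8) × √16.2 = 0.0023 × 7.93 × 36.80 × 4.0249 = 2.7015 mm/d
ETc = Kc × ET₀ = 1.19 × 2.7015 = 3.2148 mm/d
Over 7 days: 3.2148 × 7 = 22.504 mm

22.5 mm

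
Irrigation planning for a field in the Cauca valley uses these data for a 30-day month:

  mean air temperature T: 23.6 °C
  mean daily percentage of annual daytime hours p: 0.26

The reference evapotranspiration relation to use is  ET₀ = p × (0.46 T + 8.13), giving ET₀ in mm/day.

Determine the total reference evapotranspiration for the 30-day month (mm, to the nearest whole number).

148 mm

ET₀ = 0.26 × (0.46 × 23.6 + 8.13) = 0.26 × 18.986 = 4.9364 mm/d
Monthly total = 4.9364 × 30 = 148.092 mm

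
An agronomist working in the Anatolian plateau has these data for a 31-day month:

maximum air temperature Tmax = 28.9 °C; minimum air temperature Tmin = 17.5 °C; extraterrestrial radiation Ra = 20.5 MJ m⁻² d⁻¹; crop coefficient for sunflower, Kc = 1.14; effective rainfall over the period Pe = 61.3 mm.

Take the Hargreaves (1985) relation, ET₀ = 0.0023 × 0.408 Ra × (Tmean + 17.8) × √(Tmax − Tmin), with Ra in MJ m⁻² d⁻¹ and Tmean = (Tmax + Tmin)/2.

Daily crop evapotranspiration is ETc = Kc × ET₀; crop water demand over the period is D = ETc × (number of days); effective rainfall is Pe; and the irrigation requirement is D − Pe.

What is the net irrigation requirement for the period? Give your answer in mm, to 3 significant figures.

Tmean = (28.9 + 17.5)/2 = 23.20 °C
0.408 Ra = 0.408 × 20.5 = 8.3640 mm/d equivalent
ET₀ = 0.0023 × 8.3640 × (23.20 + 17.8) × √11.4 = 0.0023 × 8.3640 × 41.00 × 3.3764 = 2.6631 mm/d
ETc = Kc × ET₀ = 1.14 × 2.6631 = 3.0359 mm/d
Crop demand D = ETc × 31 d = 3.0359 × 31 = 94.113 mm
D − Pe = 94.113 − 61.3 = 32.813 mm

32.8 mm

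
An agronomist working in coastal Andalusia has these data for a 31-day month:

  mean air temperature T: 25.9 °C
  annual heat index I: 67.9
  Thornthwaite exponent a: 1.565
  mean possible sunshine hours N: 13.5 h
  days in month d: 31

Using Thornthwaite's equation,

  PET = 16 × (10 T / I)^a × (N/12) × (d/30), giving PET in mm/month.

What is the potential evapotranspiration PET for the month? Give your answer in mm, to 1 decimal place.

10T/I = 10 × 25.9 / 67.9 = 3.8144
(10T/I)^a = 3.8144^1.565 = 8.1270
Uncorrected PET = 16 × 8.1270 = 130.032 mm
Correction = (N/12)(d/30) = (13.5/12)(31/30) = 1.1625
PET = 130.032 × 1.1625 = 151.162 mm/month

151.2 mm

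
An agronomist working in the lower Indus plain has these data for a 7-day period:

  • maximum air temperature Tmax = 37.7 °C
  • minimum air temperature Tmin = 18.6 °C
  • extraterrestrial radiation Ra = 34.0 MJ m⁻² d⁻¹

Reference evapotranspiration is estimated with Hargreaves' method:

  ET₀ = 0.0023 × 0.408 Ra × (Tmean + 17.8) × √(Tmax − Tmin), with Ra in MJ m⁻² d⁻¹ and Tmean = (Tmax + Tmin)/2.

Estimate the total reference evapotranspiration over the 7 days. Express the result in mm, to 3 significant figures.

44.9 mm

Tmean = (37.7 + 18.6)/2 = 28.15 °C
0.408 Ra = 0.408 × 34.0 = 13.8720 mm/d equivalent
ET₀ = 0.0023 × 13.8720 × (28.15 + 17.8) × √19.1 = 0.0023 × 13.8720 × 45.95 × 4.3704 = 6.4073 mm/d
Over 7 days: 6.4073 × 7 = 44.851 mm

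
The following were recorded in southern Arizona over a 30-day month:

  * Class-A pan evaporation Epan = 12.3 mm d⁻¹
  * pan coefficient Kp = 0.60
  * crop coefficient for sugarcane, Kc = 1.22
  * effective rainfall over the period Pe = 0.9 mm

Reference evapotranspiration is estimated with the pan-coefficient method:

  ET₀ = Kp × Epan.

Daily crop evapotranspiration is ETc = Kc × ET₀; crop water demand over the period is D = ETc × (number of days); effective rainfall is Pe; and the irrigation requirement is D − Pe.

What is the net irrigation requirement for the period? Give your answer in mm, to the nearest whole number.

ET₀ = 0.60 × 12.3 = 7.3800 mm/d
ETc = Kc × ET₀ = 1.22 × 7.3800 = 9.0036 mm/d
Crop demand D = ETc × 30 d = 9.0036 × 30 = 270.108 mm
D − Pe = 270.108 − 0.9 = 269.208 mm

269 mm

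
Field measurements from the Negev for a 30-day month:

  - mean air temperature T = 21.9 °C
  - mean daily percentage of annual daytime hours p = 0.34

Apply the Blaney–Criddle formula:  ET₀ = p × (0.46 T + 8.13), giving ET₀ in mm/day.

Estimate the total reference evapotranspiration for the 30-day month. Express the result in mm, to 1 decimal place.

ET₀ = 0.34 × (0.46 × 21.9 + 8.13) = 0.34 × 18.204 = 6.1894 mm/d
Monthly total = 6.1894 × 30 = 185.682 mm

185.7 mm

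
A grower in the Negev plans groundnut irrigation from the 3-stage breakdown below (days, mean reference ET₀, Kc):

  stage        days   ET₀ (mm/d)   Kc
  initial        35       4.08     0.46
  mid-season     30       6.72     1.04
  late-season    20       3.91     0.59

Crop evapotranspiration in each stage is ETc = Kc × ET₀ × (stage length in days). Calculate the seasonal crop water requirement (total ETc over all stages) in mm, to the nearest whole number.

initial: 0.46 × 4.08 × 35 = 65.69 mm
mid-season: 1.04 × 6.72 × 30 = 209.66 mm
late-season: 0.59 × 3.91 × 20 = 46.14 mm
Seasonal total = 321.49 mm

321 mm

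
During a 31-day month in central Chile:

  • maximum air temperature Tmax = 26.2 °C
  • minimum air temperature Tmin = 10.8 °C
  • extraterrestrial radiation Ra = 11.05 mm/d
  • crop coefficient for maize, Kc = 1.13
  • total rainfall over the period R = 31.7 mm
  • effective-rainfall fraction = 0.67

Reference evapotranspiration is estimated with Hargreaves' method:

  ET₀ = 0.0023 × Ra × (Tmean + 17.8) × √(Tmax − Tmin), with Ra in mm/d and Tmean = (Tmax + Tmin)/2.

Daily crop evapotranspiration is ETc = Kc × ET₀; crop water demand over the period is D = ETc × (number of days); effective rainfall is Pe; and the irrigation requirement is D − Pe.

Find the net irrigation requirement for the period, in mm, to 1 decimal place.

105.6 mm

Tmean = (26.2 + 10.8)/2 = 18.50 °C
ET₀ = 0.0023 × 11.05 × (18.50 + 17.8) × √15.4 = 0.0023 × 11.05 × 36.30 × 3.9243 = 3.6204 mm/d
ETc = Kc × ET₀ = 1.13 × 3.6204 = 4.0911 mm/d
Crop demand D = ETc × 31 d = 4.0911 × 31 = 126.824 mm
Pe = 0.67 × 31.7 = 21.239 mm
D − Pe = 126.824 − 21.239 = 105.585 mm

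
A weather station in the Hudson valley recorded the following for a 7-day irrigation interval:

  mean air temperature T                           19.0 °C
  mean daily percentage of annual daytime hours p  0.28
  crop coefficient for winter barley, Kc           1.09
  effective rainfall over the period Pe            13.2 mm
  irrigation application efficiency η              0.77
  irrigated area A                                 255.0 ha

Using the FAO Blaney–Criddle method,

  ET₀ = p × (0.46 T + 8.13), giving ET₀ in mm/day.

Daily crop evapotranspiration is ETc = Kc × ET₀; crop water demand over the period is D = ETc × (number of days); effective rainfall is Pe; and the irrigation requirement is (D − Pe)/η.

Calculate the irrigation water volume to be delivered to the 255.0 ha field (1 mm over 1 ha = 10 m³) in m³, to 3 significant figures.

ET₀ = 0.28 × (0.46 × 19.0 + 8.13) = 0.28 × 16.870 = 4.7236 mm/d
ETc = Kc × ET₀ = 1.09 × 4.7236 = 5.1487 mm/d
Crop demand D = ETc × 7 d = 5.1487 × 7 = 36.041 mm
D − Pe = 36.041 − 13.2 = 22.841 mm
Gross irrigation = 22.841 / 0.77 = 29.664 mm
Volume = 29.664 mm × 255.0 ha × 10 = 75643.2 m³

75600 m³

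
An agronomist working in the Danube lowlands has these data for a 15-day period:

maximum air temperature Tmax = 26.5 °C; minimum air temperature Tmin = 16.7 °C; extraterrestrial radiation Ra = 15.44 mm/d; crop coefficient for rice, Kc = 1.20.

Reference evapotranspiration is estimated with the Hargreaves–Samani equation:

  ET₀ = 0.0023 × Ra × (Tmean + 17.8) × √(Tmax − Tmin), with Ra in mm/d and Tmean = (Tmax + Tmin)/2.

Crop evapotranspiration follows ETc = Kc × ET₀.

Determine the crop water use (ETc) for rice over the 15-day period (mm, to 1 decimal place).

Tmean = (26.5 + 16.7)/2 = 21.60 °C
ET₀ = 0.0023 × 15.44 × (21.60 + 17.8) × √9.8 = 0.0023 × 15.44 × 39.40 × 3.1305 = 4.3801 mm/d
ETc = Kc × ET₀ = 1.20 × 4.3801 = 5.2561 mm/d
Over 15 days: 5.2561 × 15 = 78.842 mm

78.8 mm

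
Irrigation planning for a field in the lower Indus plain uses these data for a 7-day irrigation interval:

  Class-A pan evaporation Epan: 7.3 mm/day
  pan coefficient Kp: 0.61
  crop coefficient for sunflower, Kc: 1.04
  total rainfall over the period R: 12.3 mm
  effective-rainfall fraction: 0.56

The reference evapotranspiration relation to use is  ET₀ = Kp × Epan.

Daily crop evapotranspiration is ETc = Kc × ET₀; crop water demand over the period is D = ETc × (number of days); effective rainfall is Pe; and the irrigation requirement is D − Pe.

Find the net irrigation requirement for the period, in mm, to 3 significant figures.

ET₀ = 0.61 × 7.3 = 4.4530 mm/d
ETc = Kc × ET₀ = 1.04 × 4.4530 = 4.6311 mm/d
Crop demand D = ETc × 7 d = 4.6311 × 7 = 32.418 mm
Pe = 0.56 × 12.3 = 6.888 mm
D − Pe = 32.418 − 6.888 = 25.530 mm

25.5 mm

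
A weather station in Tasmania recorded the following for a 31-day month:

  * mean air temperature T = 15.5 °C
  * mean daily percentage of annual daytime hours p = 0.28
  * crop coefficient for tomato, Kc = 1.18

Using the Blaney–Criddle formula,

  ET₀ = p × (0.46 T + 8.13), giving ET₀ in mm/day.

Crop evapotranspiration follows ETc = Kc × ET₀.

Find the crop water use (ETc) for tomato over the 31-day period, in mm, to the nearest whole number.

156 mm

ET₀ = 0.28 × (0.46 × 15.5 + 8.13) = 0.28 × 15.260 = 4.2728 mm/d
ETc = Kc × ET₀ = 1.18 × 4.2728 = 5.0419 mm/d
Over 31 days: 5.0419 × 31 = 156.299 mm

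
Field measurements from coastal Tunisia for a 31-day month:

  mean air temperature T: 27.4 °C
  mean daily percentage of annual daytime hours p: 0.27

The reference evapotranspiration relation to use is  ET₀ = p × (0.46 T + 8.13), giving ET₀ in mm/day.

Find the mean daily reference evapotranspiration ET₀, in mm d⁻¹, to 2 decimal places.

5.60 mm d⁻¹

ET₀ = 0.27 × (0.46 × 27.4 + 8.13) = 0.27 × 20.734 = 5.5982 mm/d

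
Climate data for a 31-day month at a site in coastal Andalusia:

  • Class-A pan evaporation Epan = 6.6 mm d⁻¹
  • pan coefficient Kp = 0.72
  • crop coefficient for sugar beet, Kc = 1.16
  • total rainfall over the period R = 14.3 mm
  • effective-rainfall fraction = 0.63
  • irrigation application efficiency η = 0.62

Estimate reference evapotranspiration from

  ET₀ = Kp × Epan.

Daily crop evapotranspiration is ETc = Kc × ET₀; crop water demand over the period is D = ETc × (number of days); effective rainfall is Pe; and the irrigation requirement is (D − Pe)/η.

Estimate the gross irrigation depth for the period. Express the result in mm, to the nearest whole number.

ET₀ = 0.72 × 6.6 = 4.7520 mm/d
ETc = Kc × ET₀ = 1.16 × 4.7520 = 5.5123 mm/d
Crop demand D = ETc × 31 d = 5.5123 × 31 = 170.881 mm
Pe = 0.63 × 14.3 = 9.009 mm
D − Pe = 170.881 − 9.009 = 161.872 mm
Gross irrigation = 161.872 / 0.62 = 261.084 mm

261 mm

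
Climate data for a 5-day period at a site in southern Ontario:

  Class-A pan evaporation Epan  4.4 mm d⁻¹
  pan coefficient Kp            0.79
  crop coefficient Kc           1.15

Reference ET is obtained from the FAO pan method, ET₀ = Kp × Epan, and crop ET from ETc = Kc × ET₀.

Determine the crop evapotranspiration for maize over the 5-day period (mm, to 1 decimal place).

ET₀ = 0.79 × 4.4 = 3.4760 mm/d
ETc = Kc × ET₀ = 1.15 × 3.4760 = 3.9974 mm/d
Over 5 days: 3.9974 × 5 = 19.987 mm

20.0 mm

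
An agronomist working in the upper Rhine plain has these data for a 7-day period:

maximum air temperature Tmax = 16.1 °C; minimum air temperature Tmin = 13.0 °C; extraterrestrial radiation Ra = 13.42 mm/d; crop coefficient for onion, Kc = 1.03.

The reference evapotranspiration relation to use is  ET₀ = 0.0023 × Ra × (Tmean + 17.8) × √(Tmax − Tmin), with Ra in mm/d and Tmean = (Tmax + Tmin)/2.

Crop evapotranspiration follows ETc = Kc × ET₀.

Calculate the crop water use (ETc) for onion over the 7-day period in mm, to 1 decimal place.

Tmean = (16.1 + 13.0)/2 = 14.55 °C
ET₀ = 0.0023 × 13.42 × (14.55 + 17.8) × √3.1 = 0.0023 × 13.42 × 32.35 × 1.7607 = 1.7581 mm/d
ETc = Kc × ET₀ = 1.03 × 1.7581 = 1.8108 mm/d
Over 7 days: 1.8108 × 7 = 12.676 mm

12.7 mm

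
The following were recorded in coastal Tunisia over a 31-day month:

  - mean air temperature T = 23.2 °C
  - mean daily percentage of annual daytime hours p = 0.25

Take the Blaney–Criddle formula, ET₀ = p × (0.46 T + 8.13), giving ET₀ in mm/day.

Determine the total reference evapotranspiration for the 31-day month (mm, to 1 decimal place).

145.7 mm

ET₀ = 0.25 × (0.46 × 23.2 + 8.13) = 0.25 × 18.802 = 4.7005 mm/d
Monthly total = 4.7005 × 31 = 145.716 mm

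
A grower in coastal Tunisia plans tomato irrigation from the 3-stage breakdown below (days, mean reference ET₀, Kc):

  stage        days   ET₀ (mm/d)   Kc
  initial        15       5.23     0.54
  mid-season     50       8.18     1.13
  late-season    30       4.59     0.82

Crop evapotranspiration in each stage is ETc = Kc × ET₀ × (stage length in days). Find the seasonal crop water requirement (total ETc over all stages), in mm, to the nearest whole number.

617 mm

initial: 0.54 × 5.23 × 15 = 42.36 mm
mid-season: 1.13 × 8.18 × 50 = 462.17 mm
late-season: 0.82 × 4.59 × 30 = 112.91 mm
Seasonal total = 617.44 mm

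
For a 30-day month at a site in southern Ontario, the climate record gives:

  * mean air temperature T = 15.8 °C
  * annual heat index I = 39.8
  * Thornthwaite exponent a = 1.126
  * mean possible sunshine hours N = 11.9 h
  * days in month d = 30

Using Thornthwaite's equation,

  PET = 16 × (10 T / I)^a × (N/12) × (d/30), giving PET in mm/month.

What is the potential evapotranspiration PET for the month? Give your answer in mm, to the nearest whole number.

75 mm

10T/I = 10 × 15.8 / 39.8 = 3.9698
(10T/I)^a = 3.9698^1.126 = 4.7230
Uncorrected PET = 16 × 4.7230 = 75.568 mm
Correction = (N/12)(d/30) = (11.9/12)(30/30) = 0.9917
PET = 75.568 × 0.9917 = 74.941 mm/month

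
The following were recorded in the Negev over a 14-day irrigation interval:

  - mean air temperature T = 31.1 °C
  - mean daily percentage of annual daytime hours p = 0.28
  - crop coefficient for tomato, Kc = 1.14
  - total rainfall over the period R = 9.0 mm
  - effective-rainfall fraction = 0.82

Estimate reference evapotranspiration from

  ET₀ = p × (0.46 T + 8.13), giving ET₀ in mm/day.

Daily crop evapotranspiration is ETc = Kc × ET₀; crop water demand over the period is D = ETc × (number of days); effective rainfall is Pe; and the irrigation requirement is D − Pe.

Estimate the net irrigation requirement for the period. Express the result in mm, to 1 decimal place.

92.9 mm

ET₀ = 0.28 × (0.46 × 31.1 + 8.13) = 0.28 × 22.436 = 6.2821 mm/d
ETc = Kc × ET₀ = 1.14 × 6.2821 = 7.1616 mm/d
Crop demand D = ETc × 14 d = 7.1616 × 14 = 100.262 mm
Pe = 0.82 × 9.0 = 7.380 mm
D − Pe = 100.262 − 7.380 = 92.882 mm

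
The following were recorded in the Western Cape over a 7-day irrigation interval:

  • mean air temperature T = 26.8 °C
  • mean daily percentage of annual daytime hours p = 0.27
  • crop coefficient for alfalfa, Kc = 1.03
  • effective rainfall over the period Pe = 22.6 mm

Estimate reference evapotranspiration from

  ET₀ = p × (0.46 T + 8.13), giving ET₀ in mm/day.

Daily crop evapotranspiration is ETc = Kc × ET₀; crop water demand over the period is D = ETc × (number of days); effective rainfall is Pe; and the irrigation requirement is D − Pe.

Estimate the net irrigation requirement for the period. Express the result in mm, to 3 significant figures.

ET₀ = 0.27 × (0.46 × 26.8 + 8.13) = 0.27 × 20.458 = 5.5237 mm/d
ETc = Kc × ET₀ = 1.03 × 5.5237 = 5.6894 mm/d
Crop demand D = ETc × 7 d = 5.6894 × 7 = 39.826 mm
D − Pe = 39.826 − 22.6 = 17.226 mm

17.2 mm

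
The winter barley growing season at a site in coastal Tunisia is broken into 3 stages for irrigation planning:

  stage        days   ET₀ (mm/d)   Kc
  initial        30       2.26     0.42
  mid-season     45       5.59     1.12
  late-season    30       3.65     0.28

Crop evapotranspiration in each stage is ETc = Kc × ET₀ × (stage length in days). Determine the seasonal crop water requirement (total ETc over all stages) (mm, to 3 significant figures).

initial: 0.42 × 2.26 × 30 = 28.48 mm
mid-season: 1.12 × 5.59 × 45 = 281.74 mm
late-season: 0.28 × 3.65 × 30 = 30.66 mm
Seasonal total = 340.88 mm

341 mm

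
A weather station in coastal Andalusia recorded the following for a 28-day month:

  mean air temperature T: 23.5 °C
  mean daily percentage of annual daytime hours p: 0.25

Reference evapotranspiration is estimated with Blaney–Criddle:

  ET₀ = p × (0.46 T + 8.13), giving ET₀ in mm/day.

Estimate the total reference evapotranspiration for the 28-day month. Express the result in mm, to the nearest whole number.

133 mm

ET₀ = 0.25 × (0.46 × 23.5 + 8.13) = 0.25 × 18.940 = 4.7350 mm/d
Monthly total = 4.7350 × 28 = 132.580 mm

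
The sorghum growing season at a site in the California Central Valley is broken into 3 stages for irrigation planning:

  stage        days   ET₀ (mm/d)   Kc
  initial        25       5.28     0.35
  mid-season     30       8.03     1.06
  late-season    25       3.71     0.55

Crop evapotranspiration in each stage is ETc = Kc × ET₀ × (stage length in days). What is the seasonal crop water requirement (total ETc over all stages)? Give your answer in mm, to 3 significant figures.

initial: 0.35 × 5.28 × 25 = 46.20 mm
mid-season: 1.06 × 8.03 × 30 = 255.35 mm
late-season: 0.55 × 3.71 × 25 = 51.01 mm
Seasonal total = 352.56 mm

353 mm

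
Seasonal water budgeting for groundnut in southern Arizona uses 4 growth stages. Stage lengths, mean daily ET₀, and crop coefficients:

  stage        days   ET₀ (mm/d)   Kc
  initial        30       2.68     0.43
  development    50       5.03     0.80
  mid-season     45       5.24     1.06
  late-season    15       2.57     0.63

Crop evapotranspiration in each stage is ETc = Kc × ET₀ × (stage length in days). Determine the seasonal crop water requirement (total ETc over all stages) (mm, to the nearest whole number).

initial: 0.43 × 2.68 × 30 = 34.57 mm
development: 0.80 × 5.03 × 50 = 201.20 mm
mid-season: 1.06 × 5.24 × 45 = 249.95 mm
late-season: 0.63 × 2.57 × 15 = 24.29 mm
Seasonal total = 510.01 mm

510 mm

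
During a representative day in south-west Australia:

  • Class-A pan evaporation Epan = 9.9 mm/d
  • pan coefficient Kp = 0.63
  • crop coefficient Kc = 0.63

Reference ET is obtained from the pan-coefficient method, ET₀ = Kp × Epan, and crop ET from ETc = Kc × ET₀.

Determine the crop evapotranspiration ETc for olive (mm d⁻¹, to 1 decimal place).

ET₀ = 0.63 × 9.9 = 6.2370 mm/d
ETc = Kc × ET₀ = 0.63 × 6.2370 = 3.9293 mm/d

3.9 mm d⁻¹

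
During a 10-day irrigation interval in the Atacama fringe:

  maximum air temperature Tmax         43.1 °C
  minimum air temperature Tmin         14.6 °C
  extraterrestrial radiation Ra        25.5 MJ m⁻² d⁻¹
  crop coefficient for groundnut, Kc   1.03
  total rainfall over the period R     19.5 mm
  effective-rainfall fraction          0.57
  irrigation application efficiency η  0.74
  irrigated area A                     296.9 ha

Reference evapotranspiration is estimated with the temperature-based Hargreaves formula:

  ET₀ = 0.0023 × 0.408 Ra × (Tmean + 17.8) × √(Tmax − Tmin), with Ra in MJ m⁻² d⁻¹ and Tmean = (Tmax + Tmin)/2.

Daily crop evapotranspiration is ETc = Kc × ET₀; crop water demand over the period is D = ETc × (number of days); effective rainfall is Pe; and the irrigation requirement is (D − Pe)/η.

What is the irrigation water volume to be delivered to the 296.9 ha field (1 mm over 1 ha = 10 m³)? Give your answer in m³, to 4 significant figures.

201700 m³

Tmean = (43.1 + 14.6)/2 = 28.85 °C
0.408 Ra = 0.408 × 25.5 = 10.4040 mm/d equivalent
ET₀ = 0.0023 × 10.4040 × (28.85 + 17.8) × √28.5 = 0.0023 × 10.4040 × 46.65 × 5.3385 = 5.9594 mm/d
ETc = Kc × ET₀ = 1.03 × 5.9594 = 6.1382 mm/d
Crop demand D = ETc × 10 d = 6.1382 × 10 = 61.382 mm
Pe = 0.57 × 19.5 = 11.115 mm
D − Pe = 61.382 − 11.115 = 50.267 mm
Gross irrigation = 50.267 / 0.74 = 67.928 mm
Volume = 67.928 mm × 296.9 ha × 10 = 201678.2 m³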